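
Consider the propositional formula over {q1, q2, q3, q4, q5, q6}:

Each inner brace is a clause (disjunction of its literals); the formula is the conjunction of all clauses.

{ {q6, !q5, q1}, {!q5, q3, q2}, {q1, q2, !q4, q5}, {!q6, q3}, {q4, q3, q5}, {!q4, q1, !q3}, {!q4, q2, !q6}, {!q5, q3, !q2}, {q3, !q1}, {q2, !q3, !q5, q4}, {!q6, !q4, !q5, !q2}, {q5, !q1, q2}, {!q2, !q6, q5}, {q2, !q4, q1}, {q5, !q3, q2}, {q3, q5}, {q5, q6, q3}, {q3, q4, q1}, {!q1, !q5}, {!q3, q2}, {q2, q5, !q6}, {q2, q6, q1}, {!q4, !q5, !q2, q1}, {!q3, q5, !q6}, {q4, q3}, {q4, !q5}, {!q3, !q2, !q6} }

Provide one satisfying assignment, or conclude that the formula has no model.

q1: true,  q2: true,  q3: true,  q4: false,  q5: false,  q6: false

Branch on q6: set q6 = false.
Branch on q5: set q5 = false.
The clause (q3) is unit, so q3 = true.
The clause (q2) is unit, so q2 = true.
Branch on q4: set q4 = false.
Every clause is now satisfied; q1 is unconstrained.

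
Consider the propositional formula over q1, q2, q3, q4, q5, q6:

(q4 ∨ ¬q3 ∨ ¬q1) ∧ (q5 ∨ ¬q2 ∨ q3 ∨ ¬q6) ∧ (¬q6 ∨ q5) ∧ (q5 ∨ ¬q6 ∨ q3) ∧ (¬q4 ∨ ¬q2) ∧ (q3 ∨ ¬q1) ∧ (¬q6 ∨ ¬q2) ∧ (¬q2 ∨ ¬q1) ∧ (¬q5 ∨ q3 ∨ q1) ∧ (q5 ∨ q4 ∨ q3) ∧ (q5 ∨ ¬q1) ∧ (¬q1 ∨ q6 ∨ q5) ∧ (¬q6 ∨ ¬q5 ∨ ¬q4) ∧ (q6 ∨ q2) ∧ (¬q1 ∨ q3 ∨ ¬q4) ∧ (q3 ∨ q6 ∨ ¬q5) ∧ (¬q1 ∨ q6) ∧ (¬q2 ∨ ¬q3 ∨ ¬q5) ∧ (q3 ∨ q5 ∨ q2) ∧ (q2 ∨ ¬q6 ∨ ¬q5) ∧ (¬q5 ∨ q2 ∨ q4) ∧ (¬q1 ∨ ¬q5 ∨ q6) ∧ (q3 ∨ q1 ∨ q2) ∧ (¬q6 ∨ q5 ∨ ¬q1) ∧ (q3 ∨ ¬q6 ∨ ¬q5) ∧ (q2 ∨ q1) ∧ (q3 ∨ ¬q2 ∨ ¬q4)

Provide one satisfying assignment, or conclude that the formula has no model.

q1=False; q2=True; q3=True; q4=False; q5=False; q6=False

Try q6 = False.
(q2) alone gives q2 = True.
(¬q4) alone gives q4 = False.
(¬q1) alone gives q1 = False.
Try q5 = False.
(q3) alone gives q3 = True.
All clauses are satisfied.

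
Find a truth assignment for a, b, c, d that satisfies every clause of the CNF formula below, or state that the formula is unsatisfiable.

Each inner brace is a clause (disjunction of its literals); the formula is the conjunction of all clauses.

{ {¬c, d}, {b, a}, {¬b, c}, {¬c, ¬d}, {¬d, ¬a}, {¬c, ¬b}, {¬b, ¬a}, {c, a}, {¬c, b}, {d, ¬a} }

Try c = False.
Unit clause (¬b) forces b = False.
Unit clause (a) forces a = True.
Unit clause (¬d) forces d = False.
Now (d) is unsatisfied and unit — conflict.
So c must be the other value — set c = True.
Unit clause (d) forces d = True.
Now (¬d) is unsatisfied and unit — conflict.
Either choice for c ends in contradiction.

UNSATISFIABLE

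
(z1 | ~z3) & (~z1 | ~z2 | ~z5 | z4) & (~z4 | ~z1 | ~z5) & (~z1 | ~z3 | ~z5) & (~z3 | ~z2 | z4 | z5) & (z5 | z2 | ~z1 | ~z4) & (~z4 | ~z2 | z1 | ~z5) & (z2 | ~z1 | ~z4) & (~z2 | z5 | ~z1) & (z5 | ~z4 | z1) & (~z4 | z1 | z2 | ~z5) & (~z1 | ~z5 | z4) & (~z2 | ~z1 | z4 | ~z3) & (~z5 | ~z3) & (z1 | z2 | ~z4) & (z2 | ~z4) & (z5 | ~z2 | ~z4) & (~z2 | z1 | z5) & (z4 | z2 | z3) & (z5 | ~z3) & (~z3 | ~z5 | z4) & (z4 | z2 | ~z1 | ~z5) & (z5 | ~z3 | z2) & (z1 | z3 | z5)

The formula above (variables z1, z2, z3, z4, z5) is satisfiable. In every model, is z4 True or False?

False

Suppose z4 = 1.
Unit clause (z2) forces z2 = 1.
Unit clause (z5) forces z5 = 1.
Unit clause (~z1) forces z1 = 0.
Now (z1) is unsatisfied and unit — conflict.
So every satisfying assignment has z4 = False.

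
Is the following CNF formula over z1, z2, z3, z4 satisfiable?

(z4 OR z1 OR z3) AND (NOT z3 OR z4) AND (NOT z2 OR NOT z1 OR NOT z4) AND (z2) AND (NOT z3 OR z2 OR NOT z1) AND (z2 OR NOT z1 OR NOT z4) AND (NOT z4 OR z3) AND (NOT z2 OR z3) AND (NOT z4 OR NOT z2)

(z2) alone gives z2 = true.
(z3) alone gives z3 = true.
(z4) alone gives z4 = true.
But (NOT z4) is also a unit clause — contradiction.
No assignment satisfies every clause.

No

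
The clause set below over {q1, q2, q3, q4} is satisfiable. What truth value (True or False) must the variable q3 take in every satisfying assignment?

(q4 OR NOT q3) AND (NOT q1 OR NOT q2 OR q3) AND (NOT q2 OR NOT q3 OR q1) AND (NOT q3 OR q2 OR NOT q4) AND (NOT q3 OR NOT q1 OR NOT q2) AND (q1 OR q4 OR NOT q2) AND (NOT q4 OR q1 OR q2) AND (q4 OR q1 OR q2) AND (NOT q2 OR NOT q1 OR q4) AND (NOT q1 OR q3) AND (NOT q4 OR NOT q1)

Suppose q3 = true.
From the singleton clause (q4), q4 = true.
From the singleton clause (q2), q2 = true.
From the singleton clause (q1), q1 = true.
But (NOT q1) is also a unit clause — contradiction.
So every satisfying assignment has q3 = False.

False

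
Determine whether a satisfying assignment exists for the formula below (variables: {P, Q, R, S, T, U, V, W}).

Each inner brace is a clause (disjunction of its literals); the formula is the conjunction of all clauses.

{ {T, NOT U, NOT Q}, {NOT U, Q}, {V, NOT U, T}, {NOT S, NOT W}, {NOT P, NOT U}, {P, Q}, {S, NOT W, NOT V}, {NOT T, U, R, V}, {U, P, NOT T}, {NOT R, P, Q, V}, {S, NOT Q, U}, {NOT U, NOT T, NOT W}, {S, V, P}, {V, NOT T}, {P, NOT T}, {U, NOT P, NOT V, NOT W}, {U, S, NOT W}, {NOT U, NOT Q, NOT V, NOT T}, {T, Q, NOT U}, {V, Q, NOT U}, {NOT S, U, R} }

Suppose U = false.
Suppose S = false.
The clause (NOT Q) is unit, so Q = false.
The clause (P) is unit, so P = true.
The clause (NOT W) is unit, so W = false.
Suppose V = true.
Every clause is now satisfied; R, T are unconstrained.
A satisfying assignment: P=true, Q=false, R=false, S=false, T=false, U=false, V=true, W=false.

Satisfiable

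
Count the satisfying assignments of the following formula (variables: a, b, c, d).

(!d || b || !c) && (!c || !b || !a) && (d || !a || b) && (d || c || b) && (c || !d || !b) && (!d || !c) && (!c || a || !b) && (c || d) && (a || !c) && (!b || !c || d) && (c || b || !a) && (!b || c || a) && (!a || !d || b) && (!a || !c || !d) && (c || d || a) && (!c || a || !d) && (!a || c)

1

There are 2^4 = 16 truth assignments over (a, b, c, d).
Check each against the 17 clauses (columns in the order a, b, c, d):
  F F F F  ✗ fails (d || c || b)
  F F F T  ✓ satisfies all
  F F T F  ✗ fails (a || !c)
  F F T T  ✗ fails (!d || b || !c)
  F T F F  ✗ fails (c || d)
  F T F T  ✗ fails (c || !d || !b)
  F T T F  ✗ fails (!c || a || !b)
  F T T T  ✗ fails (!d || !c)
  T F F F  ✗ fails (d || !a || b)
  T F F T  ✗ fails (c || b || !a)
  T F T F  ✗ fails (d || !a || b)
  T F T T  ✗ fails (!d || b || !c)
  T T F F  ✗ fails (c || d)
  T T F T  ✗ fails (c || !d || !b)
  T T T F  ✗ fails (!c || !b || !a)
  T T T T  ✗ fails (!c || !b || !a)
1 of the 16 rows is a model.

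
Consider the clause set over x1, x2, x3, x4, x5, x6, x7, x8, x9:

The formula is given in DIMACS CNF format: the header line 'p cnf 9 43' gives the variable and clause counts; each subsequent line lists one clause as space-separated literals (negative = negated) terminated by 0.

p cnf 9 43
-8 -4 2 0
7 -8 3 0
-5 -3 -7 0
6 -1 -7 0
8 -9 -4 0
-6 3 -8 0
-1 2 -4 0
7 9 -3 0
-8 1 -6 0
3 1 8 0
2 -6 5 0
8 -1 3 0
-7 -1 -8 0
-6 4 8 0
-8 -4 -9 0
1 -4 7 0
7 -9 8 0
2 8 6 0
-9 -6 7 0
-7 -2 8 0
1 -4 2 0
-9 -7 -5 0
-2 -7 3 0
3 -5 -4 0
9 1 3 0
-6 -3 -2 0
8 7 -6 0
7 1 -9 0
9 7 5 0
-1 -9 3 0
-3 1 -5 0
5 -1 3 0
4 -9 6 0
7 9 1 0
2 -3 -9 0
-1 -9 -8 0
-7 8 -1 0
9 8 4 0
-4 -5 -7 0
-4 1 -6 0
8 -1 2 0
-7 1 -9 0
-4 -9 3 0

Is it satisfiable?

Yes

Try x8 = True.
Try x4 = False.
Try x7 = True.
(¬x1) alone gives x1 = False.
(¬x6) alone gives x6 = False.
(¬x9) alone gives x9 = False.
(x3) alone gives x3 = True.
(¬x5) alone gives x5 = False.
All clauses hold; x2 can take either value.
A satisfying assignment: x1 ↦ False; x2 ↦ False; x3 ↦ True; x4 ↦ False; x5 ↦ False; x6 ↦ False; x7 ↦ True; x8 ↦ True; x9 ↦ False.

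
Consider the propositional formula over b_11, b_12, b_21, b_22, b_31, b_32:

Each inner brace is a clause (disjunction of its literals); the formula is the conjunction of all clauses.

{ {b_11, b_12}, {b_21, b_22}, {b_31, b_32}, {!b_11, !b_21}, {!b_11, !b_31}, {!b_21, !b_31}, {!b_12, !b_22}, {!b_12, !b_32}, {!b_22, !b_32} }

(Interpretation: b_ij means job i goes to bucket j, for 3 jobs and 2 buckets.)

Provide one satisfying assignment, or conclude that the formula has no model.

UNSATISFIABLE

Branch on b_11: set b_11 = true.
Unit clause (!b_21) forces b_21 = false.
Unit clause (b_22) forces b_22 = true.
Unit clause (!b_31) forces b_31 = false.
Unit clause (b_32) forces b_32 = true.
Now (!b_32) is unsatisfied and unit — conflict.
Backtrack on b_11: now try b_11 = false.
Unit clause (b_12) forces b_12 = true.
Unit clause (!b_22) forces b_22 = false.
Unit clause (b_21) forces b_21 = true.
Unit clause (!b_31) forces b_31 = false.
Unit clause (b_32) forces b_32 = true.
Now (!b_32) is unsatisfied and unit — conflict.
Either choice for b_11 ends in contradiction.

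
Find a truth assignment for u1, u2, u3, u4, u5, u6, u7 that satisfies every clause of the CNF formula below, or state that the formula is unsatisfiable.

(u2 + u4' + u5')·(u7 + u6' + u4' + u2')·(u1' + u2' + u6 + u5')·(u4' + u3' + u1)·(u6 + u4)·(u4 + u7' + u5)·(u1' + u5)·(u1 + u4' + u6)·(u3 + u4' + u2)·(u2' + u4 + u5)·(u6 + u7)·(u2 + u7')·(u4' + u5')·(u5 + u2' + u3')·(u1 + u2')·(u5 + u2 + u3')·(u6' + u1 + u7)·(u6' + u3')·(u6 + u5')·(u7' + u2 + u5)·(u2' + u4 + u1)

Suppose u6 = 1.
From the singleton clause (u3'), u3 = 0.
Suppose u1 = 1.
From the singleton clause (u5), u5 = 1.
From the singleton clause (u4'), u4 = 0.
Suppose u2 = 0.
From the singleton clause (u7'), u7 = 0.
This assignment satisfies each clause.

u1: 1,  u2: 0,  u3: 0,  u4: 0,  u5: 1,  u6: 1,  u7: 0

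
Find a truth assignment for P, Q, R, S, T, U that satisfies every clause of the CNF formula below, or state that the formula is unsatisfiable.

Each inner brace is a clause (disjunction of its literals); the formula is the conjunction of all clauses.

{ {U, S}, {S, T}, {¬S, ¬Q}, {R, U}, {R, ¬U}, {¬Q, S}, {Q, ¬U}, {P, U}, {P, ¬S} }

Case U = False:
Unit clause (S) forces S = True.
Unit clause (¬Q) forces Q = False.
Unit clause (R) forces R = True.
Unit clause (P) forces P = True.
Every clause is now satisfied; T is unconstrained.

P=True, Q=False, R=True, S=True, T=True, U=False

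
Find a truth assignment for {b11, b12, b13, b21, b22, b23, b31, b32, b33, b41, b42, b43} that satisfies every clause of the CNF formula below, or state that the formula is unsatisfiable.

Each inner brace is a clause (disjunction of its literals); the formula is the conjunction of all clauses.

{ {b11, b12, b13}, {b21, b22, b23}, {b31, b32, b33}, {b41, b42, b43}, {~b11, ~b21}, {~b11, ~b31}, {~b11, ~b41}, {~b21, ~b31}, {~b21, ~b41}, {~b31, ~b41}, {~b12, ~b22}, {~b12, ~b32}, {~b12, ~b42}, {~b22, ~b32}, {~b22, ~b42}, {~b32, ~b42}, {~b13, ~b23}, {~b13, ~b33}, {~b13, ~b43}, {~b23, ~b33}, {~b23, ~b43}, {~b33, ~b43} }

UNSATISFIABLE

Try b11 = 0.
Try b12 = 1.
From the singleton clause (~b22), b22 = 0.
From the singleton clause (~b32), b32 = 0.
From the singleton clause (~b42), b42 = 0.
Try b21 = 1.
From the singleton clause (~b31), b31 = 0.
From the singleton clause (b33), b33 = 1.
From the singleton clause (~b41), b41 = 0.
From the singleton clause (b43), b43 = 1.
Now (~b43) is unsatisfied and unit — conflict.
Undo b21 and try b21 = 0.
From the singleton clause (b23), b23 = 1.
From the singleton clause (~b13), b13 = 0.
From the singleton clause (~b33), b33 = 0.
From the singleton clause (b31), b31 = 1.
From the singleton clause (~b41), b41 = 0.
From the singleton clause (b43), b43 = 1.
Now (~b43) is unsatisfied and unit — conflict.
Both values of b21 lead to a conflict.
Undo b12 and try b12 = 0.
From the singleton clause (b13), b13 = 1.
From the singleton clause (~b23), b23 = 0.
From the singleton clause (~b33), b33 = 0.
From the singleton clause (~b43), b43 = 0.
Try b21 = 1.
From the singleton clause (~b31), b31 = 0.
From the singleton clause (b32), b32 = 1.
From the singleton clause (~b41), b41 = 0.
From the singleton clause (b42), b42 = 1.
Now (~b42) is unsatisfied and unit — conflict.
Undo b21 and try b21 = 0.
From the singleton clause (b22), b22 = 1.
From the singleton clause (~b32), b32 = 0.
From the singleton clause (b31), b31 = 1.
From the singleton clause (~b41), b41 = 0.
From the singleton clause (b42), b42 = 1.
Now (~b42) is unsatisfied and unit — conflict.
Both values of b21 lead to a conflict.
Both values of b12 lead to a conflict.
Undo b11 and try b11 = 1.
From the singleton clause (~b21), b21 = 0.
From the singleton clause (~b31), b31 = 0.
From the singleton clause (~b41), b41 = 0.
Try b22 = 1.
From the singleton clause (~b12), b12 = 0.
From the singleton clause (~b32), b32 = 0.
From the singleton clause (b33), b33 = 1.
From the singleton clause (~b42), b42 = 0.
From the singleton clause (b43), b43 = 1.
Now (~b43) is unsatisfied and unit — conflict.
Undo b22 and try b22 = 0.
From the singleton clause (b23), b23 = 1.
From the singleton clause (~b13), b13 = 0.
From the singleton clause (~b33), b33 = 0.
From the singleton clause (b32), b32 = 1.
From the singleton clause (~b12), b12 = 0.
From the singleton clause (~b42), b42 = 0.
From the singleton clause (b43), b43 = 1.
Now (~b43) is unsatisfied and unit — conflict.
Both values of b22 lead to a conflict.
Both values of b11 lead to a conflict.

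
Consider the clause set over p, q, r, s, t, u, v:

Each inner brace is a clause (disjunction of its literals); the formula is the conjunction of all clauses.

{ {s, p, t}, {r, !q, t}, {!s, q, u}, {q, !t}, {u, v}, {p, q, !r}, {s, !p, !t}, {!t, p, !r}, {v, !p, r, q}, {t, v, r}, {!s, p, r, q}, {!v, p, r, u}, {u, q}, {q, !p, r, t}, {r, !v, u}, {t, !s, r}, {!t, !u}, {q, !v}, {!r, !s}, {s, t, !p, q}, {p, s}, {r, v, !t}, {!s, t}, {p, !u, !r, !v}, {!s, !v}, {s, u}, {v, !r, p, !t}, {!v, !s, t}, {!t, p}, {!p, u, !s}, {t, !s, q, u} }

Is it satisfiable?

Branch on q: set q = true.
Branch on r: set r = true.
From the singleton clause (!s), s = false.
From the singleton clause (p), p = true.
From the singleton clause (!t), t = false.
From the singleton clause (u), u = true.
All clauses hold; v can take either value.
A satisfying assignment: p=true,  q=true,  r=true,  s=false,  t=false,  u=true,  v=false.

Yes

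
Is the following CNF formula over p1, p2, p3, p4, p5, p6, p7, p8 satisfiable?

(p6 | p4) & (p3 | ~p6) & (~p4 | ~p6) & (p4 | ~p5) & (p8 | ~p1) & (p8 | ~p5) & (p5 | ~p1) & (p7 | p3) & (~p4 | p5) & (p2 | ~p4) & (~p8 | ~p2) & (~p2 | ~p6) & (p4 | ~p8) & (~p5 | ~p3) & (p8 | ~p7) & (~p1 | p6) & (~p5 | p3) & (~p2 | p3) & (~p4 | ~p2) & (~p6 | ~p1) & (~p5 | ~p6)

Yes, satisfiable

Suppose p6 = 1.
Unit clause (p3) forces p3 = 1.
Unit clause (~p4) forces p4 = 0.
Unit clause (~p5) forces p5 = 0.
Unit clause (~p1) forces p1 = 0.
Unit clause (~p2) forces p2 = 0.
Unit clause (~p8) forces p8 = 0.
Unit clause (~p7) forces p7 = 0.
This assignment satisfies each clause.
A satisfying assignment: p1: 0; p2: 0; p3: 1; p4: 0; p5: 0; p6: 1; p7: 0; p8: 0.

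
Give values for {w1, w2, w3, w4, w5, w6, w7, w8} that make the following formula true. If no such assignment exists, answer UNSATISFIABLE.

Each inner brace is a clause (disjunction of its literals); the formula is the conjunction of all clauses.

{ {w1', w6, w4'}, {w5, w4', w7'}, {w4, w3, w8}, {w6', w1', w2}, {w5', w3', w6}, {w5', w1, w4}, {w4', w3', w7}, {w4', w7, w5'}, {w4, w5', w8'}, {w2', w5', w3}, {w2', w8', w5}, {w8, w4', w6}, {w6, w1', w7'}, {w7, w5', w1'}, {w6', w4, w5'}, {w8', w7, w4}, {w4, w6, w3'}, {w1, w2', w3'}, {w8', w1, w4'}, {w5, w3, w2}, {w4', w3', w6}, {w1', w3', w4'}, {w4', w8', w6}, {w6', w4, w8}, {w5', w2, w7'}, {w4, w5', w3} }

Branch on w1: set w1 = 1.
Branch on w6: set w6 = 1.
(w2) alone gives w2 = 1.
Branch on w5: set w5 = 0.
(w8') alone gives w8 = 0.
(w4) alone gives w4 = 1.
(w7') alone gives w7 = 0.
(w3') alone gives w3 = 0.
All clauses are satisfied.

w1: 1, w2: 1, w3: 0, w4: 1, w5: 0, w6: 1, w7: 0, w8: 0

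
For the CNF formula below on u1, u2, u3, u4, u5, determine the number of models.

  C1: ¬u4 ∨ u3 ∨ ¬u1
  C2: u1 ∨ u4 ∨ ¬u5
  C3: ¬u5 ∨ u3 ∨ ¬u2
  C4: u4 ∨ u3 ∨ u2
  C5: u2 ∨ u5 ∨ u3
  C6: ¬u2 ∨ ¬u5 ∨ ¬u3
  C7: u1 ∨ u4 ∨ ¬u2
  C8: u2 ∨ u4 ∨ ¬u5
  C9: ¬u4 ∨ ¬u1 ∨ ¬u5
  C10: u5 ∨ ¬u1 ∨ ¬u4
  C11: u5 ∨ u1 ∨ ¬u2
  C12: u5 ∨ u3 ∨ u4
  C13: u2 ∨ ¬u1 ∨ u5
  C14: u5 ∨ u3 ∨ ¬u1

There are 2^5 = 32 truth assignments over (u1, u2, u3, u4, u5).
Split on u1. With u1 = True, the clauses containing u1 are satisfied and ¬u1 drops from the rest; 1 of the 2^4 = 16 assignments to the other variables satisfy what remains.
With u1 = False, by the same count on the reduced clause set, 4 assignments work.
(One model: u1=F, u2=F, u3=F, u4=T, u5=T.)
Total: 1 + 4 = 5.

5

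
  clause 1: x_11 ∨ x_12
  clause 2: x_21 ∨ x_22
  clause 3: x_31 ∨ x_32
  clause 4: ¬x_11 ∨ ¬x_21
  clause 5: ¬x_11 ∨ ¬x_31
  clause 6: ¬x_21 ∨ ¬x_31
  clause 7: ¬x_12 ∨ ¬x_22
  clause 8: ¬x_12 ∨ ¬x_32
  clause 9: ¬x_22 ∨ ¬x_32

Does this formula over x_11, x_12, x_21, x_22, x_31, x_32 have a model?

No

Case x_11 = True:
Unit clause (¬x_21) forces x_21 = False.
Unit clause (x_22) forces x_22 = True.
Unit clause (¬x_31) forces x_31 = False.
Unit clause (x_32) forces x_32 = True.
Now (¬x_32) is unsatisfied and unit — conflict.
Undo x_11 and try x_11 = False.
Unit clause (x_12) forces x_12 = True.
Unit clause (¬x_22) forces x_22 = False.
Unit clause (x_21) forces x_21 = True.
Unit clause (¬x_31) forces x_31 = False.
Unit clause (x_32) forces x_32 = True.
Now (¬x_32) is unsatisfied and unit — conflict.
Either choice for x_11 ends in contradiction.
No assignment satisfies every clause.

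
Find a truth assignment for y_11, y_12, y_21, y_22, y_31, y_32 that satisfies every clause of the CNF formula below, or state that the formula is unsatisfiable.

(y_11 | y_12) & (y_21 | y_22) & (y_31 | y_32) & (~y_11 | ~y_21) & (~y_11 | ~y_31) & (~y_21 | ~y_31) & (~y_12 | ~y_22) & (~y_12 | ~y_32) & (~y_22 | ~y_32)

Branch on y_11: set y_11 = 1.
The clause (~y_21) is unit, so y_21 = 0.
The clause (y_22) is unit, so y_22 = 1.
The clause (~y_31) is unit, so y_31 = 0.
The clause (y_32) is unit, so y_32 = 1.
That conflicts with the unit clause (~y_32).
So y_11 must be the other value — set y_11 = 0.
The clause (y_12) is unit, so y_12 = 1.
The clause (~y_22) is unit, so y_22 = 0.
The clause (y_21) is unit, so y_21 = 1.
The clause (~y_31) is unit, so y_31 = 0.
The clause (y_32) is unit, so y_32 = 1.
That conflicts with the unit clause (~y_32).
Either choice for y_11 ends in contradiction.

UNSATISFIABLE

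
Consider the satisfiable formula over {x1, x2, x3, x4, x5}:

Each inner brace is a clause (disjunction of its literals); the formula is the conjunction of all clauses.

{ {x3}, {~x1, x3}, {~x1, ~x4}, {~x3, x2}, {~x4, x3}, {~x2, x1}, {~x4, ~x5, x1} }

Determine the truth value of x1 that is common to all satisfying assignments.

True

Suppose x1 = 0.
(x3) alone gives x3 = 1.
(x2) alone gives x2 = 1.
That conflicts with the unit clause (~x2).
So every satisfying assignment has x1 = True.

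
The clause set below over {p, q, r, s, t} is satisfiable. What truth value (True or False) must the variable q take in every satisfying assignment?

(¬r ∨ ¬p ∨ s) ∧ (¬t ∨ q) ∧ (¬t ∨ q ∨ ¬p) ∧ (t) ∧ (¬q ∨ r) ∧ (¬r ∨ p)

True

Suppose q = False.
(¬t) alone gives t = False.
But (t) is also a unit clause — contradiction.
So every satisfying assignment has q = True.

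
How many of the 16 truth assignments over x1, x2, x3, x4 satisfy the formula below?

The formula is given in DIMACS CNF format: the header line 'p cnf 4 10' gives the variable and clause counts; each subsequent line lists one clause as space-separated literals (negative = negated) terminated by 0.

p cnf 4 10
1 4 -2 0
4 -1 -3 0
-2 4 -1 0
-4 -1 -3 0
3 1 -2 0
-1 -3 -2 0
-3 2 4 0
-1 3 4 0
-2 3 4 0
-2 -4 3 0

There are 2^4 = 16 truth assignments over (x1, x2, x3, x4).
Check each against the 10 clauses (columns in the order x1, x2, x3, x4):
  F F F F  ✓ satisfies all
  F F F T  ✓ satisfies all
  F F T F  ✗ fails (¬x3 ∨ x2 ∨ x4)
  F F T T  ✓ satisfies all
  F T F F  ✗ fails (x1 ∨ x4 ∨ ¬x2)
  F T F T  ✗ fails (x3 ∨ x1 ∨ ¬x2)
  F T T F  ✗ fails (x1 ∨ x4 ∨ ¬x2)
  F T T T  ✓ satisfies all
  T F F F  ✗ fails (¬x1 ∨ x3 ∨ x4)
  T F F T  ✓ satisfies all
  T F T F  ✗ fails (x4 ∨ ¬x1 ∨ ¬x3)
  T F T T  ✗ fails (¬x4 ∨ ¬x1 ∨ ¬x3)
  T T F F  ✗ fails (¬x2 ∨ x4 ∨ ¬x1)
  T T F T  ✗ fails (¬x2 ∨ ¬x4 ∨ x3)
  T T T F  ✗ fails (x4 ∨ ¬x1 ∨ ¬x3)
  T T T T  ✗ fails (¬x4 ∨ ¬x1 ∨ ¬x3)
5 of the 16 rows are models.

5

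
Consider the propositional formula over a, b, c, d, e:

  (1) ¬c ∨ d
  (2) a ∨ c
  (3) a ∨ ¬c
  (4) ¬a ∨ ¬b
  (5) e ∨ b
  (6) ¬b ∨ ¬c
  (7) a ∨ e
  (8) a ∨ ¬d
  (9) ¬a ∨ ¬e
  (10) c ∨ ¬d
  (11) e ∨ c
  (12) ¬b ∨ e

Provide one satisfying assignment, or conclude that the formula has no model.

Branch on c: set c = False.
Unit clause (a) forces a = True.
Unit clause (¬b) forces b = False.
Unit clause (e) forces e = True.
That conflicts with the unit clause (¬e).
So c must be the other value — set c = True.
Unit clause (d) forces d = True.
Unit clause (a) forces a = True.
Unit clause (¬b) forces b = False.
Unit clause (e) forces e = True.
That conflicts with the unit clause (¬e).
Both values of c lead to a conflict.

UNSATISFIABLE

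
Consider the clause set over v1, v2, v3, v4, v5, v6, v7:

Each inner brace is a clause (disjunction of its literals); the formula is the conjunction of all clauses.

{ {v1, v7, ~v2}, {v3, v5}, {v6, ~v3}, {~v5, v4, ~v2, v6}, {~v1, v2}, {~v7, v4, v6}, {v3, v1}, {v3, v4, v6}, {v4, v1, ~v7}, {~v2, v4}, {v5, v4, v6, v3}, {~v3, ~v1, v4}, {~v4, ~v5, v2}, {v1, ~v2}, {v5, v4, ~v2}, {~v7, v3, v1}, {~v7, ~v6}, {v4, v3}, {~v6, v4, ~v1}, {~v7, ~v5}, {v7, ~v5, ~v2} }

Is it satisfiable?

Branch on v3: set v3 = 1.
From the singleton clause (v6), v6 = 1.
From the singleton clause (~v7), v7 = 0.
Branch on v1: set v1 = 0.
From the singleton clause (~v2), v2 = 0.
Branch on v4: set v4 = 0.
Every clause is now satisfied; v5 is unconstrained.
A satisfying assignment: v1=0,  v2=0,  v3=1,  v4=0,  v5=0,  v6=1,  v7=0.

Yes, satisfiable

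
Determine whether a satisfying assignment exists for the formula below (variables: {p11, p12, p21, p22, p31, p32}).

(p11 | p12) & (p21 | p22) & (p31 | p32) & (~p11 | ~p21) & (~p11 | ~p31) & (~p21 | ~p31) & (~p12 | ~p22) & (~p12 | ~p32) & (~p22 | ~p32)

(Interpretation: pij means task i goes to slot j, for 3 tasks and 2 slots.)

Try p11 = 1.
Unit clause (~p21) forces p21 = 0.
Unit clause (p22) forces p22 = 1.
Unit clause (~p31) forces p31 = 0.
Unit clause (p32) forces p32 = 1.
Now (~p32) is unsatisfied and unit — conflict.
Undo p11 and try p11 = 0.
Unit clause (p12) forces p12 = 1.
Unit clause (~p22) forces p22 = 0.
Unit clause (p21) forces p21 = 1.
Unit clause (~p31) forces p31 = 0.
Unit clause (p32) forces p32 = 1.
Now (~p32) is unsatisfied and unit — conflict.
Both values of p11 lead to a conflict.
No assignment satisfies every clause.

No, unsatisfiable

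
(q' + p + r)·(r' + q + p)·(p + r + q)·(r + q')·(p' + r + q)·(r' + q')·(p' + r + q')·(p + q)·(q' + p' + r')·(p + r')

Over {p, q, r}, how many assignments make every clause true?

There are 2^3 = 8 truth assignments over (p, q, r).
Check each against the 10 clauses (columns in the order p, q, r):
  F F F  ✗ fails (p + r + q)
  F F T  ✗ fails (r' + q + p)
  F T F  ✗ fails (q' + p + r)
  F T T  ✗ fails (r' + q')
  T F F  ✗ fails (p' + r + q)
  T F T  ✓ satisfies all
  T T F  ✗ fails (r + q')
  T T T  ✗ fails (r' + q')
1 of the 8 rows is a model.

1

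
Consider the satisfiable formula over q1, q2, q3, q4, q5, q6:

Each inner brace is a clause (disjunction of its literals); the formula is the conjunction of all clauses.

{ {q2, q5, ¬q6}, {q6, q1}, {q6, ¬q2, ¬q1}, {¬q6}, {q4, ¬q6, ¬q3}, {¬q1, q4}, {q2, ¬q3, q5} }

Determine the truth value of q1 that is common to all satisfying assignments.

Suppose q1 = False.
Unit clause (q6) forces q6 = True.
Now (¬q6) is unsatisfied and unit — conflict.
So every satisfying assignment has q1 = True.

True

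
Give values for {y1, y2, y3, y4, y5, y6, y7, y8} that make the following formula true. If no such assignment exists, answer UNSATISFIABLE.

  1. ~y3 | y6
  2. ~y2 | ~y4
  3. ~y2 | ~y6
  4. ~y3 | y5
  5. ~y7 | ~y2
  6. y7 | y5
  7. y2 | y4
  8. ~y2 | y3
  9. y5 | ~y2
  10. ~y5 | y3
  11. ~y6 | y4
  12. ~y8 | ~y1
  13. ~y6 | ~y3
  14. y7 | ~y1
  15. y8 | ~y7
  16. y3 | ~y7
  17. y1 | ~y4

Try y3 = 0.
The clause (~y2) is unit, so y2 = 0.
The clause (y4) is unit, so y4 = 1.
The clause (~y5) is unit, so y5 = 0.
The clause (y7) is unit, so y7 = 1.
Now (~y7) is unsatisfied and unit — conflict.
So y3 must be the other value — set y3 = 1.
The clause (y6) is unit, so y6 = 1.
Now (~y6) is unsatisfied and unit — conflict.
Both values of y3 lead to a conflict.

UNSATISFIABLE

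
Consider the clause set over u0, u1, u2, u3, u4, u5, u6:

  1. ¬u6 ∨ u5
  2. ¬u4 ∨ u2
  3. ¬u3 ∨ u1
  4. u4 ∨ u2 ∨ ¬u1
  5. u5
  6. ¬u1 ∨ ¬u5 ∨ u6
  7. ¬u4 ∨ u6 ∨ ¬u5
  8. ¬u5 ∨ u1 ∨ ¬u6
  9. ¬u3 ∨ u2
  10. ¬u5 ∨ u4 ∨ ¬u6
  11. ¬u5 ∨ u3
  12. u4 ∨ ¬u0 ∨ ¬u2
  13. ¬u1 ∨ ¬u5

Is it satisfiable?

Unit clause (u5) forces u5 = True.
Unit clause (u3) forces u3 = True.
Unit clause (u1) forces u1 = True.
That conflicts with the unit clause (¬u1).
No assignment satisfies every clause.

No, unsatisfiable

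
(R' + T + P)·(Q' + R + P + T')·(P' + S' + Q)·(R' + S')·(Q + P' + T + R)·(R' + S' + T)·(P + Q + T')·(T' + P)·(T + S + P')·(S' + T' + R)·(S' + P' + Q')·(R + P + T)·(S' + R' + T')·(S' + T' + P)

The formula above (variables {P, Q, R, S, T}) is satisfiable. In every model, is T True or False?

True

Suppose T = 0.
Branch on R: set R = 0.
The clause (P) is unit, so P = 1.
The clause (Q) is unit, so Q = 1.
The clause (S) is unit, so S = 1.
Now (S') is unsatisfied and unit — conflict.
So R must be the other value — set R = 1.
The clause (P) is unit, so P = 1.
The clause (S') is unit, so S = 0.
Now (S) is unsatisfied and unit — conflict.
Neither R = 1 nor R = 0 works.
So every satisfying assignment has T = True.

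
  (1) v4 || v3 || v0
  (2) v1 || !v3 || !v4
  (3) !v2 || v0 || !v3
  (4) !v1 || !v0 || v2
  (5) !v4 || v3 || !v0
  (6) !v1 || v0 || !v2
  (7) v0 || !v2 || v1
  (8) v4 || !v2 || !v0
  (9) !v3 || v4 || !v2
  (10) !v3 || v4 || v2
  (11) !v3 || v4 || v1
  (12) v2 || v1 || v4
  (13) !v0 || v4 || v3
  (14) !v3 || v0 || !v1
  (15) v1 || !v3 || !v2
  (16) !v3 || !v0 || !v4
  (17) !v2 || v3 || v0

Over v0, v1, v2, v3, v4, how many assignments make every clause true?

2

There are 2^5 = 32 truth assignments over (v0, v1, v2, v3, v4).
Split on v3. With v3 = true, the clauses containing v3 are satisfied and !v3 drops from the rest; 0 of the 2^4 = 16 assignments to the other variables satisfy what remains.
With v3 = false, by the same count on the reduced clause set, 2 assignments work.
Total: 0 + 2 = 2.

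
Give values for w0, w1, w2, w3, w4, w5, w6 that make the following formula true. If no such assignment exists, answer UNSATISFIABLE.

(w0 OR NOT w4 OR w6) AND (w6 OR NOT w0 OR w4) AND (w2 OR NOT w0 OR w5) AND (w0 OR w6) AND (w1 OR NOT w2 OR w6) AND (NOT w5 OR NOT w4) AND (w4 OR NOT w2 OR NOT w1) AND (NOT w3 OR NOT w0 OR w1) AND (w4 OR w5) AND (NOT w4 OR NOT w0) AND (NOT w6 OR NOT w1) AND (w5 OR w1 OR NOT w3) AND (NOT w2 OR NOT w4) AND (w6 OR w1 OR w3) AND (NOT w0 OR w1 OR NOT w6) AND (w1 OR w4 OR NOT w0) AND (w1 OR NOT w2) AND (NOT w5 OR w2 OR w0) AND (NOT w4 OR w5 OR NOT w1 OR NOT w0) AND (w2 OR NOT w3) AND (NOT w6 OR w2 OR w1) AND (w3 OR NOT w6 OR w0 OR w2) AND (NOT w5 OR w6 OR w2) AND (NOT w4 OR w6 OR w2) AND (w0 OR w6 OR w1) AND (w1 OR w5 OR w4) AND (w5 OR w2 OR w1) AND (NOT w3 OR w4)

UNSATISFIABLE

Case w0 = true:
Unit clause (NOT w4) forces w4 = false.
Unit clause (w6) forces w6 = true.
Unit clause (w5) forces w5 = true.
Unit clause (NOT w1) forces w1 = false.
That conflicts with the unit clause (w1).
Backtrack on w0: now try w0 = false.
Unit clause (w6) forces w6 = true.
Unit clause (NOT w1) forces w1 = false.
Unit clause (NOT w2) forces w2 = false.
That conflicts with the unit clause (w2).
Either choice for w0 ends in contradiction.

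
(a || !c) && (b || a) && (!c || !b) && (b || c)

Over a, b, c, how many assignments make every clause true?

There are 2^3 = 8 truth assignments over (a, b, c).
Split on b. With b = true, the clauses containing b are satisfied and !b drops from the rest; 2 of the 2^2 = 4 assignments to the other variables satisfy what remains.
With b = false, by the same count on the reduced clause set, 1 assignment works.
(One model: a=F, b=T, c=F.)
Total: 2 + 1 = 3.

3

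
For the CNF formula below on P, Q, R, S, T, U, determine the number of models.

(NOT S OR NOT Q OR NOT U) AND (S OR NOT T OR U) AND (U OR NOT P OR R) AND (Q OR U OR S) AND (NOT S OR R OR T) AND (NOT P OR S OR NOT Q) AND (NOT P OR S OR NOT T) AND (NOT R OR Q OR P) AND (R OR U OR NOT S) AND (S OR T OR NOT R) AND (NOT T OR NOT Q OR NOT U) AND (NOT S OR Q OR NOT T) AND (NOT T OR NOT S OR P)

There are 2^6 = 64 truth assignments over (P, Q, R, S, T, U).
Split on T. With T = true, the clauses containing T are satisfied and NOT T drops from the rest; 2 of the 2^5 = 32 assignments to the other variables satisfy what remains.
With T = false, by the same count on the reduced clause set, 8 assignments work.
Total: 2 + 8 = 10.

10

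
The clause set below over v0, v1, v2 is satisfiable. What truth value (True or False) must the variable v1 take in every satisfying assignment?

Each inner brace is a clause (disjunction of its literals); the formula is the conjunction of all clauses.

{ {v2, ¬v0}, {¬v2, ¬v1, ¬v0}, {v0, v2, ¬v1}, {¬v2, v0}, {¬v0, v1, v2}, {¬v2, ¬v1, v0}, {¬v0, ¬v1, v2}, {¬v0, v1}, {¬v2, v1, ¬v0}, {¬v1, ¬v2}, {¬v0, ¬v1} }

False

Suppose v1 = True.
Unit clause (¬v2) forces v2 = False.
Unit clause (¬v0) forces v0 = False.
Now (v0) is unsatisfied and unit — conflict.
So every satisfying assignment has v1 = False.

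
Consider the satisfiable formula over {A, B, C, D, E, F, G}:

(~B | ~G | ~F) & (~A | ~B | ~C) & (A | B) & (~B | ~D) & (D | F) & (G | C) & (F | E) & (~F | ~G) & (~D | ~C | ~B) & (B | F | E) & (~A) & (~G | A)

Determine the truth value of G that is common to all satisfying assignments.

False

Suppose G = 1.
From the singleton clause (~F), F = 0.
From the singleton clause (D), D = 1.
From the singleton clause (~B), B = 0.
From the singleton clause (A), A = 1.
Now (~A) is unsatisfied and unit — conflict.
So every satisfying assignment has G = False.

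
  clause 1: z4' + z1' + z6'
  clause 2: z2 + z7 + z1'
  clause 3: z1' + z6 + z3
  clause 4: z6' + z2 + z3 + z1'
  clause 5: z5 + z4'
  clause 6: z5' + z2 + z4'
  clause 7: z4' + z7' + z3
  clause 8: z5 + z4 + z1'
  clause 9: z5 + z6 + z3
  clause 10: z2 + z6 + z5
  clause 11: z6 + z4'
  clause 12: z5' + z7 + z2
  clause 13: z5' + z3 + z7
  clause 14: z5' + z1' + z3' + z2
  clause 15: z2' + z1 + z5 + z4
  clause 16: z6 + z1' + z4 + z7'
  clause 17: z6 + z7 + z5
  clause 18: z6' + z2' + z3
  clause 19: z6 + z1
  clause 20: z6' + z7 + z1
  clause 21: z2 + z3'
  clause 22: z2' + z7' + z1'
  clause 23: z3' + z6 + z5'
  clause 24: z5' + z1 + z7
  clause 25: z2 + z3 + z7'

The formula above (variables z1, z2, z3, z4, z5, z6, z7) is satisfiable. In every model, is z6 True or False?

Suppose z6 = 0.
Unit clause (z4') forces z4 = 0.
Unit clause (z1) forces z1 = 1.
Unit clause (z3) forces z3 = 1.
Unit clause (z5) forces z5 = 1.
That conflicts with the unit clause (z5').
So every satisfying assignment has z6 = True.

True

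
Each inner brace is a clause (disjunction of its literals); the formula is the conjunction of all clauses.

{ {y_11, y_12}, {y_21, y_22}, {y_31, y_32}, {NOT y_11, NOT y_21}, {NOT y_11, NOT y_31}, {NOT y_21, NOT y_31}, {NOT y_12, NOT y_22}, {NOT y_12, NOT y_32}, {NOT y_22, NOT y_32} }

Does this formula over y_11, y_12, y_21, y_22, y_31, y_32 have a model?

Try y_11 = true.
Unit clause (NOT y_21) forces y_21 = false.
Unit clause (y_22) forces y_22 = true.
Unit clause (NOT y_31) forces y_31 = false.
Unit clause (y_32) forces y_32 = true.
Now (NOT y_32) is unsatisfied and unit — conflict.
That branch fails; take y_11 = false instead.
Unit clause (y_12) forces y_12 = true.
Unit clause (NOT y_22) forces y_22 = false.
Unit clause (y_21) forces y_21 = true.
Unit clause (NOT y_31) forces y_31 = false.
Unit clause (y_32) forces y_32 = true.
Now (NOT y_32) is unsatisfied and unit — conflict.
Neither y_11 = true nor y_11 = false works.
No assignment satisfies every clause.

No, unsatisfiable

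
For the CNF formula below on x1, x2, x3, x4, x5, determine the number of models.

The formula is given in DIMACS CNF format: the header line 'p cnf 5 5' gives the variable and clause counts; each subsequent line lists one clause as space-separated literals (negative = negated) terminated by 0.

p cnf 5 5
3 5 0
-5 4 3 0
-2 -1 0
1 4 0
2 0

3

There are 2^5 = 32 truth assignments over (x1, x2, x3, x4, x5).
Split on x1. With x1 = True, the clauses containing x1 are satisfied and ¬x1 drops from the rest; 0 of the 2^4 = 16 assignments to the other variables satisfy what remains.
With x1 = False, by the same count on the reduced clause set, 3 assignments work.
Total: 0 + 3 = 3.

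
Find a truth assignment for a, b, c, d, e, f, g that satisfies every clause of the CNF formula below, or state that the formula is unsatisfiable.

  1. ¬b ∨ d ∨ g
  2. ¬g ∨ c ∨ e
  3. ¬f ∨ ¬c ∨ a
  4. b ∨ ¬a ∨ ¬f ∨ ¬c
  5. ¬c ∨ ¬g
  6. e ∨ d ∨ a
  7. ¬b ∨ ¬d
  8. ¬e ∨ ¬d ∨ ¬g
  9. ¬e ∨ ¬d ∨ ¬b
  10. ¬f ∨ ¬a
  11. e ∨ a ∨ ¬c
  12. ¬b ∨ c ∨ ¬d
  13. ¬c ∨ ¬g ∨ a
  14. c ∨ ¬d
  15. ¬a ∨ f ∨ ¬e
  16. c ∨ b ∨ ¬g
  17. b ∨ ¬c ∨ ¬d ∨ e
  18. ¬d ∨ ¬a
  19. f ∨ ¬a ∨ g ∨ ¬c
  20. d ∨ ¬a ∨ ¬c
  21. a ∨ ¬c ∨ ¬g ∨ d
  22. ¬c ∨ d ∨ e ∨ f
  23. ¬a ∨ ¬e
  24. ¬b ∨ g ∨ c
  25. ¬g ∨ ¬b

a ↦ False; b ↦ False; c ↦ True; d ↦ True; e ↦ True; f ↦ False; g ↦ False

Branch on c: set c = True.
From the singleton clause (¬g), g = False.
Branch on b: set b = False.
Branch on f: set f = False.
From the singleton clause (¬a), a = False.
From the singleton clause (e), e = True.
All clauses hold; d can take either value.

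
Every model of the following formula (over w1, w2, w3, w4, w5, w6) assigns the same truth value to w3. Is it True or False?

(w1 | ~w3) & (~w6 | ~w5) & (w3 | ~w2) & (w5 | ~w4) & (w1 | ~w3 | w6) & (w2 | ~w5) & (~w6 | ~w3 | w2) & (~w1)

False

Suppose w3 = 1.
Unit clause (w1) forces w1 = 1.
But (~w1) is also a unit clause — contradiction.
So every satisfying assignment has w3 = False.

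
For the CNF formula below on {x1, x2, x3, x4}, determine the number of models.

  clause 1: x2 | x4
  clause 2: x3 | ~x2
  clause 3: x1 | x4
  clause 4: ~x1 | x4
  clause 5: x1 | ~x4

3

There are 2^4 = 16 truth assignments over (x1, x2, x3, x4).
Check each against the 5 clauses (columns in the order x1, x2, x3, x4):
  F F F F  ✗ fails (x2 | x4)
  F F F T  ✗ fails (x1 | ~x4)
  F F T F  ✗ fails (x2 | x4)
  F F T T  ✗ fails (x1 | ~x4)
  F T F F  ✗ fails (x3 | ~x2)
  F T F T  ✗ fails (x3 | ~x2)
  F T T F  ✗ fails (x1 | x4)
  F T T T  ✗ fails (x1 | ~x4)
  T F F F  ✗ fails (x2 | x4)
  T F F T  ✓ satisfies all
  T F T F  ✗ fails (x2 | x4)
  T F T T  ✓ satisfies all
  T T F F  ✗ fails (x3 | ~x2)
  T T F T  ✗ fails (x3 | ~x2)
  T T T F  ✗ fails (~x1 | x4)
  T T T T  ✓ satisfies all
3 of the 16 rows are models.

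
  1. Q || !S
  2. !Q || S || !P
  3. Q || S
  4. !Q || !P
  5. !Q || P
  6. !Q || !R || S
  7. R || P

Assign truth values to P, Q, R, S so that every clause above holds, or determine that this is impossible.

Branch on Q: set Q = true.
Unit clause (!P) forces P = false.
But (P) is also a unit clause — contradiction.
So Q must be the other value — set Q = false.
Unit clause (!S) forces S = false.
But (S) is also a unit clause — contradiction.
Either choice for Q ends in contradiction.

UNSATISFIABLE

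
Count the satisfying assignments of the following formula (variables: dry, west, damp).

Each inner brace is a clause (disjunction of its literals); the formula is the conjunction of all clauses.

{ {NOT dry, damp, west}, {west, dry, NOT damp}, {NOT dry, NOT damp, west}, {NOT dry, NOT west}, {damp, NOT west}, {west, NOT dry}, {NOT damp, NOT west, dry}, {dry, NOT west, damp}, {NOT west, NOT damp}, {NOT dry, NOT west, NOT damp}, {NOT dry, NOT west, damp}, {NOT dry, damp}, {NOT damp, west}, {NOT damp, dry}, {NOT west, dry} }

There are 2^3 = 8 truth assignments over (dry, west, damp).
Check each against the 15 clauses (columns in the order dry, west, damp):
  F F F  ✓ satisfies all
  F F T  ✗ fails (west OR dry OR NOT damp)
  F T F  ✗ fails (damp OR NOT west)
  F T T  ✗ fails (NOT damp OR NOT west OR dry)
  T F F  ✗ fails (NOT dry OR damp OR west)
  T F T  ✗ fails (NOT dry OR NOT damp OR west)
  T T F  ✗ fails (NOT dry OR NOT west)
  T T T  ✗ fails (NOT dry OR NOT west)
1 of the 8 rows is a model.

1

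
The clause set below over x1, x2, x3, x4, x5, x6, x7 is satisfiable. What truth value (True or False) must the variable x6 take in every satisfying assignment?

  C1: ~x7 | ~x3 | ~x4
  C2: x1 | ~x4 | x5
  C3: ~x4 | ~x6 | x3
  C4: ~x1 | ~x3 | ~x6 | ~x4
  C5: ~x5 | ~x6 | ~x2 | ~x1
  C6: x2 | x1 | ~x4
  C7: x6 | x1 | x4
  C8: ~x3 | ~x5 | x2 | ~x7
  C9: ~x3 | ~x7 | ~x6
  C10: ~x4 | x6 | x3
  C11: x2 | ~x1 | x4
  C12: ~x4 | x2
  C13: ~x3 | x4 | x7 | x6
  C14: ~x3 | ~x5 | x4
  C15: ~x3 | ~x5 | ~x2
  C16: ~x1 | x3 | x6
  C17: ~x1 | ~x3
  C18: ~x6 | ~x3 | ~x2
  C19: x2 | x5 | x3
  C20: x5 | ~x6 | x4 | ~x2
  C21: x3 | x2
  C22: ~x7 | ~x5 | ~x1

Suppose x6 = 0.
Branch on x1: set x1 = 1.
(x3) alone gives x3 = 1.
But (~x3) is also a unit clause — contradiction.
So x1 must be the other value — set x1 = 0.
(x4) alone gives x4 = 1.
(x5) alone gives x5 = 1.
(x2) alone gives x2 = 1.
(x3) alone gives x3 = 1.
But (~x3) is also a unit clause — contradiction.
Neither x1 = 1 nor x1 = 0 works.
So every satisfying assignment has x6 = True.

True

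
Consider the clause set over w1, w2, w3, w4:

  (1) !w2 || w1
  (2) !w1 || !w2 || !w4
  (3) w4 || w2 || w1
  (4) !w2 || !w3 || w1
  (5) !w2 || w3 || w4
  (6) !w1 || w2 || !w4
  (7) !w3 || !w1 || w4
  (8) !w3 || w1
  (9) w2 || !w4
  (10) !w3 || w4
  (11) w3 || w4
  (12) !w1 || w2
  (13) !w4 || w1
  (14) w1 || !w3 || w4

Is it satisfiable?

Unsatisfiable

Try w2 = false.
From the singleton clause (!w4), w4 = false.
From the singleton clause (w1), w1 = true.
That conflicts with the unit clause (!w1).
That branch fails; take w2 = true instead.
From the singleton clause (w1), w1 = true.
From the singleton clause (!w4), w4 = false.
From the singleton clause (w3), w3 = true.
That conflicts with the unit clause (!w3).
Both values of w2 lead to a conflict.
No assignment satisfies every clause.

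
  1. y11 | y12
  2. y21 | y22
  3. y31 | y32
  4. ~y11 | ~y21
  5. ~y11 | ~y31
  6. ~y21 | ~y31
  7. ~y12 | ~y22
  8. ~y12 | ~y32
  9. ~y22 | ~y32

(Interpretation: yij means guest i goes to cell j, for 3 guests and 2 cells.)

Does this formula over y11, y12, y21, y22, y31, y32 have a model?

No

Try y11 = 1.
Unit clause (~y21) forces y21 = 0.
Unit clause (y22) forces y22 = 1.
Unit clause (~y31) forces y31 = 0.
Unit clause (y32) forces y32 = 1.
That conflicts with the unit clause (~y32).
So y11 must be the other value — set y11 = 0.
Unit clause (y12) forces y12 = 1.
Unit clause (~y22) forces y22 = 0.
Unit clause (y21) forces y21 = 1.
Unit clause (~y31) forces y31 = 0.
Unit clause (y32) forces y32 = 1.
That conflicts with the unit clause (~y32).
Both values of y11 lead to a conflict.
No assignment satisfies every clause.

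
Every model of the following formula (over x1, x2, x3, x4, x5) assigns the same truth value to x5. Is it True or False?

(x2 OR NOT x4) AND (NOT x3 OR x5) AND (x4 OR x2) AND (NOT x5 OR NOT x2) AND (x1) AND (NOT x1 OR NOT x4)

Suppose x5 = true.
The clause (NOT x2) is unit, so x2 = false.
The clause (NOT x4) is unit, so x4 = false.
That conflicts with the unit clause (x4).
So every satisfying assignment has x5 = False.

False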